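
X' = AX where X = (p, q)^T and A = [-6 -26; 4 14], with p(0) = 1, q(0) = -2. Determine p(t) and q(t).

Coefficient matrix A = [[-6, -26], [4, 14]].
Characteristic polynomial det(A - λI) = λ^2 - 8λ + 20 = 0.
Eigenvalues λ = 4 ± 2i (complex conjugate pair).
For λ=4+2i: an eigenvector is (3,-1) - i(-2,1) = (3 + 2i, -1 - i).
A real fundamental pair from Re and Im of e^((4+2i)t)v: X_1 = e^(4t)(cos(2t)·(3,-1) + sin(2t)·(-2,1)), X_2 = e^(4t)(sin(2t)·(3,-1) - cos(2t)·(-2,1)).
General solution: c_1X_1 + c_2X_2.
Applying p(0)=1, q(0)=-2 gives c_1=-3, c_2=5.

p(t) = 21e^(4t)sin(2t) + e^(4t)cos(2t), q(t) = -8e^(4t)sin(2t) - 2e^(4t)cos(2t)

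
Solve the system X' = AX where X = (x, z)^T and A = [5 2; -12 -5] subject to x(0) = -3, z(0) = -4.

Coefficient matrix A = [[5, 2], [-12, -5]].
Characteristic polynomial det(A - λI) = λ^2 - 1 = 0.
Eigenvalues λ = -1, 1.
For λ=-1: (A-λI) row 1 is [6, 2], so an eigenvector is (1, -3).
For λ=1: (A-λI) row 1 is [4, 2], so an eigenvector is (1, -2).
General solution: K_1e^(-t)(1,-3) + K_2e^(t)(1,-2).
Applying x(0)=-3, z(0)=-4 gives K_1=10, K_2=-13.

x(t) = -13e^(t) + 10e^(-t), z(t) = 26e^(t) - 30e^(-t)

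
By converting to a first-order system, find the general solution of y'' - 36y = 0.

Let x_1 = y, x_2 = y'. Then x_1' = x_2 and x_2' = 36x_1.
A = [[0,1],[36,0]]; det(A-λI) = λ^2 - 36.
Eigenvalues λ = -6, 6 with eigenvectors (1,-6), (1,6).

y(t) = c_1e^(-6t) + c_2e^(6t)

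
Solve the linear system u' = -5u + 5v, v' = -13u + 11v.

u(t) = 2K_1e^(3t)sin(t) + K_1e^(3t)cos(t) + K_2e^(3t)sin(t) - 2K_2e^(3t)cos(t), v(t) = 3K_1e^(3t)sin(t) + 2K_1e^(3t)cos(t) + 2K_2e^(3t)sin(t) - 3K_2e^(3t)cos(t)

Coefficient matrix A = [[-5, 5], [-13, 11]].
Characteristic polynomial det(A - λI) = λ^2 - 6λ + 10 = 0.
Eigenvalues λ = 3 ± i (complex conjugate pair).
For λ=3+i: an eigenvector is (1,2) - i(2,3) = (1 - 2i, 2 - 3i).
A real fundamental pair from Re and Im of e^((3+i)t)v: X_1 = e^(3t)(cos(t)·(1,2) + sin(t)·(2,3)), X_2 = e^(3t)(sin(t)·(1,2) - cos(t)·(2,3)).
General solution: K_1X_1 + K_2X_2.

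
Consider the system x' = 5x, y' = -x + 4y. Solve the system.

Coefficient matrix A = [[5, 0], [-1, 4]].
Characteristic polynomial det(A - λI) = λ^2 - 9λ + 20 = 0.
Eigenvalues λ = 5, 4.
For λ=5: (A-λI) row 2 is [-1, -1], so an eigenvector is (1, -1).
For λ=4: (A-λI) row 1 is [1, 0], so an eigenvector is (0, 1).
General solution: c_1e^(5t)(1,-1) + c_2e^(4t)(0,1).

x(t) = c_1e^(5t), y(t) = -c_1e^(5t) + c_2e^(4t)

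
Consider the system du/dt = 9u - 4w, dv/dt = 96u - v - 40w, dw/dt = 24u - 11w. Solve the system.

u(t) = K_1e^(t) + K_2e^(-3t), v(t) = 8K_1e^(t) + 12K_2e^(-3t) + K_3e^(-t), w(t) = 2K_1e^(t) + 3K_2e^(-3t)

Coefficient matrix A = [[9, 0, -4], [96, -1, -40], [24, 0, -11]].
det(A - λI) = 0 gives eigenvalues λ = 1, -3, -1.
For λ=1: eigenvector (1,8,2).
For λ=-3: eigenvector (1,12,3).
For λ=-1: eigenvector (0,1,0).
General solution: K_1e^(t)(1,8,2) + K_2e^(-3t)(1,12,3) + K_3e^(-t)(0,1,0).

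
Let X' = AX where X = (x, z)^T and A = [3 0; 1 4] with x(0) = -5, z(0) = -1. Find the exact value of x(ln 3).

-135

A = [[3,0],[1,4]]; eigenvalues λ = 3, 4.
Eigenvectors: (1,-1) for λ=3, (0,1) for λ=4.
From the initial condition, c_1 = -5, c_2 = -6.
x(ln 3) = (-5)(3^3)(1) + (-6)(3^4)(0) = -135.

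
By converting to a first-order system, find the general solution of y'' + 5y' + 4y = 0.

y(t) = c_1e^(-4t) + c_2e^(-t)

Let x_1 = y, x_2 = y'. Then x_1' = x_2 and x_2' = -4x_1 - 5x_2.
A = [[0,1],[-4,-5]]; det(A-λI) = λ^2 + 5λ + 4.
Eigenvalues λ = -4, -1 with eigenvectors (1,-4), (1,-1).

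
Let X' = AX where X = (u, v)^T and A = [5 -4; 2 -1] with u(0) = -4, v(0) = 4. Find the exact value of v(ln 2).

A = [[5,-4],[2,-1]]; eigenvalues λ = 1, 3.
Eigenvectors: (1,1) for λ=1, (2,1) for λ=3.
From the initial condition, c_1 = 12, c_2 = -8.
v(ln 2) = (12)(2^1)(1) + (-8)(2^3)(1) = -40.

-40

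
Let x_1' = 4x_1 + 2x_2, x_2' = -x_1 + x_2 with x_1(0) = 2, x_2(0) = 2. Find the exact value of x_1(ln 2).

40

A = [[4,2],[-1,1]]; eigenvalues λ = 3, 2.
Eigenvectors: (-2,1) for λ=3, (1,-1) for λ=2.
From the initial condition, c_1 = -4, c_2 = -6.
x_1(ln 2) = (-4)(2^3)(-2) + (-6)(2^2)(1) = 40.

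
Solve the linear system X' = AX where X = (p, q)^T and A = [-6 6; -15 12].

p(t) = -K_1e^(3t)sin(3t) - K_1e^(3t)cos(3t) - K_2e^(3t)sin(3t) + K_2e^(3t)cos(3t), q(t) = -K_1e^(3t)sin(3t) - 2K_1e^(3t)cos(3t) - 2K_2e^(3t)sin(3t) + K_2e^(3t)cos(3t)

Coefficient matrix A = [[-6, 6], [-15, 12]].
Characteristic polynomial det(A - λI) = λ^2 - 6λ + 18 = 0.
Eigenvalues λ = 3 ± 3i (complex conjugate pair).
For λ=3+3i: an eigenvector is (-1,-2) - i(-1,-1) = (-1 + i, -2 + i).
A real fundamental pair from Re and Im of e^((3+3i)t)v: X_1 = e^(3t)(cos(3t)·(-1,-2) + sin(3t)·(-1,-1)), X_2 = e^(3t)(sin(3t)·(-1,-2) - cos(3t)·(-1,-1)).
General solution: K_1X_1 + K_2X_2.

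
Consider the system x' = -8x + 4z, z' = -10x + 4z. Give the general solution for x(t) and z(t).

Coefficient matrix A = [[-8, 4], [-10, 4]].
Characteristic polynomial det(A - λI) = λ^2 + 4λ + 8 = 0.
Eigenvalues λ = -2 ± 2i (complex conjugate pair).
For λ=-2+2i: an eigenvector is (1,1) - i(-1,-2) = (1 + i, 1 + 2i).
A real fundamental pair from Re and Im of e^((-2+2i)t)v: X_1 = e^(-2t)(cos(2t)·(1,1) + sin(2t)·(-1,-2)), X_2 = e^(-2t)(sin(2t)·(1,1) - cos(2t)·(-1,-2)).
General solution: c_1X_1 + c_2X_2.

x(t) = -c_1e^(-2t)sin(2t) + c_1e^(-2t)cos(2t) + c_2e^(-2t)sin(2t) + c_2e^(-2t)cos(2t), z(t) = -2c_1e^(-2t)sin(2t) + c_1e^(-2t)cos(2t) + c_2e^(-2t)sin(2t) + 2c_2e^(-2t)cos(2t)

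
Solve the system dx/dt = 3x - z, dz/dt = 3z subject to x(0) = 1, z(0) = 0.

x(t) = e^(3t), z(t) = 0

Coefficient matrix A = [[3, -1], [0, 3]].
Characteristic polynomial det(A - λI) = λ^2 - 6λ + 9 = 0.
Single eigenvalue λ = 3 with algebraic multiplicity 2.
Eigenvector v = (-1,0); generalized eigenvector w with (A-λI)w=v is (-2,1).
General solution: e^(3t)[K_1·v + K_2·(t·v + w)].
Applying x(0)=1, z(0)=0 gives K_1=-1, K_2=0.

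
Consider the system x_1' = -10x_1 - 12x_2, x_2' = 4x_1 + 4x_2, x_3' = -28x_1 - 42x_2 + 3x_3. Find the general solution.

x_1(t) = -2C_1e^(-4t) - 3C_2e^(-2t), x_2(t) = C_1e^(-4t) + 2C_2e^(-2t), x_3(t) = -2C_1e^(-4t) + C_3e^(3t)

Coefficient matrix A = [[-10, -12, 0], [4, 4, 0], [-28, -42, 3]].
det(A - λI) = 0 gives eigenvalues λ = -4, -2, 3.
For λ=-4: eigenvector (-2,1,-2).
For λ=-2: eigenvector (-3,2,0).
For λ=3: eigenvector (0,0,1).
General solution: C_1e^(-4t)(-2,1,-2) + C_2e^(-2t)(-3,2,0) + C_3e^(3t)(0,0,1).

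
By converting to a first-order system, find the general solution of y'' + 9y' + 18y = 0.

Let x_1 = y, x_2 = y'. Then x_1' = x_2 and x_2' = -18x_1 - 9x_2.
A = [[0,1],[-18,-9]]; det(A-λI) = λ^2 + 9λ + 18.
Eigenvalues λ = -6, -3 with eigenvectors (1,-6), (1,-3).

y(t) = c_1e^(-6t) + c_2e^(-3t)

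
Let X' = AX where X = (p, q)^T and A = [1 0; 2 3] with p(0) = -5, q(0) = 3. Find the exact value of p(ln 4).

A = [[1,0],[2,3]]; eigenvalues λ = 3, 1.
Eigenvectors: (0,1) for λ=3, (1,-1) for λ=1.
From the initial condition, c_1 = -2, c_2 = -5.
p(ln 4) = (-2)(4^3)(0) + (-5)(4^1)(1) = -20.

-20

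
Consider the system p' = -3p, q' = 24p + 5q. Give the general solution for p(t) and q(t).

Coefficient matrix A = [[-3, 0], [24, 5]].
Characteristic polynomial det(A - λI) = λ^2 - 2λ - 15 = 0.
Eigenvalues λ = 5, -3.
For λ=5: (A-λI) row 1 is [-8, 0], so an eigenvector is (0, 1).
For λ=-3: (A-λI) row 2 is [24, 8], so an eigenvector is (-1, 3).
General solution: K_1e^(5t)(0,1) + K_2e^(-3t)(-1,3).

p(t) = -K_2e^(-3t), q(t) = K_1e^(5t) + 3K_2e^(-3t)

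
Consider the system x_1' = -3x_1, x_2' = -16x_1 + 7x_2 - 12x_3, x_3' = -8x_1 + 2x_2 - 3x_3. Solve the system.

x_1(t) = C_1e^(-3t), x_2(t) = 4C_1e^(-3t) + 3C_2e^(3t) + 2C_3e^(t), x_3(t) = 2C_1e^(-3t) + C_2e^(3t) + C_3e^(t)

Coefficient matrix A = [[-3, 0, 0], [-16, 7, -12], [-8, 2, -3]].
det(A - λI) = 0 gives eigenvalues λ = -3, 3, 1.
For λ=-3: eigenvector (1,4,2).
For λ=3: eigenvector (0,3,1).
For λ=1: eigenvector (0,2,1).
General solution: C_1e^(-3t)(1,4,2) + C_2e^(3t)(0,3,1) + C_3e^(t)(0,2,1).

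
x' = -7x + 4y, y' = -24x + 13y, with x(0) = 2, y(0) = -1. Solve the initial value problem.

Coefficient matrix A = [[-7, 4], [-24, 13]].
Characteristic polynomial det(A - λI) = λ^2 - 6λ + 5 = 0.
Eigenvalues λ = 5, 1.
For λ=5: (A-λI) row 1 is [-12, 4], so an eigenvector is (-1, -3).
For λ=1: (A-λI) row 1 is [-8, 4], so an eigenvector is (1, 2).
General solution: K_1e^(5t)(-1,-3) + K_2e^(t)(1,2).
Applying x(0)=2, y(0)=-1 gives K_1=5, K_2=7.

x(t) = -5e^(5t) + 7e^(t), y(t) = -15e^(5t) + 14e^(t)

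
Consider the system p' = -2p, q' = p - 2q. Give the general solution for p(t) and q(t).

Coefficient matrix A = [[-2, 0], [1, -2]].
Characteristic polynomial det(A - λI) = λ^2 + 4λ + 4 = 0.
Single eigenvalue λ = -2 with algebraic multiplicity 2.
Eigenvector v = (0,-1); generalized eigenvector w with (A-λI)w=v is (-1,1).
General solution: e^(-2t)[K_1·v + K_2·(t·v + w)].

p(t) = -K_2e^(-2t), q(t) = -K_1e^(-2t) - K_2te^(-2t) + K_2e^(-2t)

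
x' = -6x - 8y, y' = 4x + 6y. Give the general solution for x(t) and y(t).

Coefficient matrix A = [[-6, -8], [4, 6]].
Characteristic polynomial det(A - λI) = λ^2 - 4 = 0.
Eigenvalues λ = -2, 2.
For λ=-2: (A-λI) row 1 is [-4, -8], so an eigenvector is (-2, 1).
For λ=2: (A-λI) row 1 is [-8, -8], so an eigenvector is (1, -1).
General solution: C_1e^(-2t)(-2,1) + C_2e^(2t)(1,-1).

x(t) = -2C_1e^(-2t) + C_2e^(2t), y(t) = C_1e^(-2t) - C_2e^(2t)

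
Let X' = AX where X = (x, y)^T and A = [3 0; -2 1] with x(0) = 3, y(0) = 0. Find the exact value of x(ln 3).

81

A = [[3,0],[-2,1]]; eigenvalues λ = 1, 3.
Eigenvectors: (0,1) for λ=1, (1,-1) for λ=3.
From the initial condition, c_1 = 3, c_2 = 3.
x(ln 3) = (3)(3^1)(0) + (3)(3^3)(1) = 81.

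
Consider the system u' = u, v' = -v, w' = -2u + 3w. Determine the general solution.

u(t) = K_1e^(t), v(t) = K_2e^(-t), w(t) = K_1e^(t) + K_3e^(3t)

Coefficient matrix A = [[1, 0, 0], [0, -1, 0], [-2, 0, 3]].
det(A - λI) = 0 gives eigenvalues λ = 1, -1, 3.
For λ=1: eigenvector (1,0,1).
For λ=-1: eigenvector (0,1,0).
For λ=3: eigenvector (0,0,1).
General solution: K_1e^(t)(1,0,1) + K_2e^(-t)(0,1,0) + K_3e^(3t)(0,0,1).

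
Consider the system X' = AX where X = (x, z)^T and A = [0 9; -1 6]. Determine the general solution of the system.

x(t) = 3c_1e^(3t) + 3c_2te^(3t) - c_2e^(3t), z(t) = c_1e^(3t) + c_2te^(3t)

Coefficient matrix A = [[0, 9], [-1, 6]].
Characteristic polynomial det(A - λI) = λ^2 - 6λ + 9 = 0.
Single eigenvalue λ = 3 with algebraic multiplicity 2.
Eigenvector v = (3,1); generalized eigenvector w with (A-λI)w=v is (-1,0).
General solution: e^(3t)[c_1·v + c_2·(t·v + w)].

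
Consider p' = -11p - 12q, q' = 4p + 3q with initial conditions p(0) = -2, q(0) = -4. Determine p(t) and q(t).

p(t) = 30e^(-3t) - 32e^(-5t), q(t) = -20e^(-3t) + 16e^(-5t)

Coefficient matrix A = [[-11, -12], [4, 3]].
Characteristic polynomial det(A - λI) = λ^2 + 8λ + 15 = 0.
Eigenvalues λ = -5, -3.
For λ=-5: (A-λI) row 1 is [-6, -12], so an eigenvector is (2, -1).
For λ=-3: (A-λI) row 1 is [-8, -12], so an eigenvector is (3, -2).
General solution: C_1e^(-5t)(2,-1) + C_2e^(-3t)(3,-2).
Applying p(0)=-2, q(0)=-4 gives C_1=-16, C_2=10.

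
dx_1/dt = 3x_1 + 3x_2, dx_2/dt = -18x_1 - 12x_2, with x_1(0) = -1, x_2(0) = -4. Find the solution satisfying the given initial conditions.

Coefficient matrix A = [[3, 3], [-18, -12]].
Characteristic polynomial det(A - λI) = λ^2 + 9λ + 18 = 0.
Eigenvalues λ = -3, -6.
For λ=-3: (A-λI) row 1 is [6, 3], so an eigenvector is (1, -2).
For λ=-6: (A-λI) row 1 is [9, 3], so an eigenvector is (-1, 3).
General solution: C_1e^(-3t)(1,-2) + C_2e^(-6t)(-1,3).
Applying x_1(0)=-1, x_2(0)=-4 gives C_1=-7, C_2=-6.

x_1(t) = -7e^(-3t) + 6e^(-6t), x_2(t) = 14e^(-3t) - 18e^(-6t)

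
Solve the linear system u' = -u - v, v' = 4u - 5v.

Coefficient matrix A = [[-1, -1], [4, -5]].
Characteristic polynomial det(A - λI) = λ^2 + 6λ + 9 = 0.
Single eigenvalue λ = -3 with algebraic multiplicity 2.
Eigenvector v = (-1,-2); generalized eigenvector w with (A-λI)w=v is (1,3).
General solution: e^(-3t)[c_1·v + c_2·(t·v + w)].

u(t) = -c_1e^(-3t) - c_2te^(-3t) + c_2e^(-3t), v(t) = -2c_1e^(-3t) - 2c_2te^(-3t) + 3c_2e^(-3t)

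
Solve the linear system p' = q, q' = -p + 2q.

Coefficient matrix A = [[0, 1], [-1, 2]].
Characteristic polynomial det(A - λI) = λ^2 - 2λ + 1 = 0.
Single eigenvalue λ = 1 with algebraic multiplicity 2.
Eigenvector v = (-1,-1); generalized eigenvector w with (A-λI)w=v is (1,0).
General solution: e^(t)[K_1·v + K_2·(t·v + w)].

p(t) = -K_1e^(t) - K_2te^(t) + K_2e^(t), q(t) = -K_1e^(t) - K_2te^(t)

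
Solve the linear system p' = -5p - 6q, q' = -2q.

Coefficient matrix A = [[-5, -6], [0, -2]].
Characteristic polynomial det(A - λI) = λ^2 + 7λ + 10 = 0.
Eigenvalues λ = -2, -5.
For λ=-2: (A-λI) row 1 is [-3, -6], so an eigenvector is (2, -1).
For λ=-5: (A-λI) row 1 is [0, -6], so an eigenvector is (-1, 0).
General solution: c_1e^(-2t)(2,-1) + c_2e^(-5t)(-1,0).

p(t) = 2c_1e^(-2t) - c_2e^(-5t), q(t) = -c_1e^(-2t)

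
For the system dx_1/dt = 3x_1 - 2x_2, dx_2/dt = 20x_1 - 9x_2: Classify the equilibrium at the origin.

A = [[3,-2],[20,-9]]; det(A-λI) = λ^2 + 6λ + 13.
λ = -3 ± 2i: negative real part.

stable spiral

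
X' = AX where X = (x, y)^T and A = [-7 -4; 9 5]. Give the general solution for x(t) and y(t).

Coefficient matrix A = [[-7, -4], [9, 5]].
Characteristic polynomial det(A - λI) = λ^2 + 2λ + 1 = 0.
Single eigenvalue λ = -1 with algebraic multiplicity 2.
Eigenvector v = (-2,3); generalized eigenvector w with (A-λI)w=v is (-1,2).
General solution: e^(-t)[C_1·v + C_2·(t·v + w)].

x(t) = -2C_1e^(-t) - 2C_2te^(-t) - C_2e^(-t), y(t) = 3C_1e^(-t) + 3C_2te^(-t) + 2C_2e^(-t)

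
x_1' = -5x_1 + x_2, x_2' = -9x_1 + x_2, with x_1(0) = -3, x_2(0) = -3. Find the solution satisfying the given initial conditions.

Coefficient matrix A = [[-5, 1], [-9, 1]].
Characteristic polynomial det(A - λI) = λ^2 + 4λ + 4 = 0.
Single eigenvalue λ = -2 with algebraic multiplicity 2.
Eigenvector v = (1,3); generalized eigenvector w with (A-λI)w=v is (-1,-2).
General solution: e^(-2t)[K_1·v + K_2·(t·v + w)].
Applying x_1(0)=-3, x_2(0)=-3 gives K_1=3, K_2=6.

x_1(t) = 6te^(-2t) - 3e^(-2t), x_2(t) = 18te^(-2t) - 3e^(-2t)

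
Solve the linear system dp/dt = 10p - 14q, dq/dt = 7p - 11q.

Coefficient matrix A = [[10, -14], [7, -11]].
Characteristic polynomial det(A - λI) = λ^2 + λ - 12 = 0.
Eigenvalues λ = -4, 3.
For λ=-4: (A-λI) row 1 is [14, -14], so an eigenvector is (1, 1).
For λ=3: (A-λI) row 1 is [7, -14], so an eigenvector is (2, 1).
General solution: K_1e^(-4t)(1,1) + K_2e^(3t)(2,1).

p(t) = K_1e^(-4t) + 2K_2e^(3t), q(t) = K_1e^(-4t) + K_2e^(3t)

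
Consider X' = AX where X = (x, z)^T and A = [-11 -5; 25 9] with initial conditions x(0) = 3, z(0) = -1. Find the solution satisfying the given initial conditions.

Coefficient matrix A = [[-11, -5], [25, 9]].
Characteristic polynomial det(A - λI) = λ^2 + 2λ + 26 = 0.
Eigenvalues λ = -1 ± 5i (complex conjugate pair).
For λ=-1+5i: an eigenvector is (0,1) - i(-1,2) = (0 + i, 1 - 2i).
A real fundamental pair from Re and Im of e^((-1+5i)t)v: X_1 = e^(-t)(cos(5t)·(0,1) + sin(5t)·(-1,2)), X_2 = e^(-t)(sin(5t)·(0,1) - cos(5t)·(-1,2)).
General solution: c_1X_1 + c_2X_2.
Applying x(0)=3, z(0)=-1 gives c_1=5, c_2=3.

x(t) = -5e^(-t)sin(5t) + 3e^(-t)cos(5t), z(t) = 13e^(-t)sin(5t) - e^(-t)cos(5t)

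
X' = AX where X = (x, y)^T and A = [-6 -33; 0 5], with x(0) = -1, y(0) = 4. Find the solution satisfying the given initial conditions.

Coefficient matrix A = [[-6, -33], [0, 5]].
Characteristic polynomial det(A - λI) = λ^2 + λ - 30 = 0.
Eigenvalues λ = 5, -6.
For λ=5: (A-λI) row 1 is [-11, -33], so an eigenvector is (3, -1).
For λ=-6: (A-λI) row 1 is [0, -33], so an eigenvector is (1, 0).
General solution: C_1e^(5t)(3,-1) + C_2e^(-6t)(1,0).
Applying x(0)=-1, y(0)=4 gives C_1=-4, C_2=11.

x(t) = -12e^(5t) + 11e^(-6t), y(t) = 4e^(5t)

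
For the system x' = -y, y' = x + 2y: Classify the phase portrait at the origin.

unstable improper node

A = [[0,-1],[1,2]]; det(A-λI) = λ^2 - 2λ + 1.
repeated λ = 1 with a single eigenvector.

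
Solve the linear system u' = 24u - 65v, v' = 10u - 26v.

u(t) = -2C_1e^(-t)sin(5t) - 3C_1e^(-t)cos(5t) - 3C_2e^(-t)sin(5t) + 2C_2e^(-t)cos(5t), v(t) = -C_1e^(-t)sin(5t) - C_1e^(-t)cos(5t) - C_2e^(-t)sin(5t) + C_2e^(-t)cos(5t)

Coefficient matrix A = [[24, -65], [10, -26]].
Characteristic polynomial det(A - λI) = λ^2 + 2λ + 26 = 0.
Eigenvalues λ = -1 ± 5i (complex conjugate pair).
For λ=-1+5i: an eigenvector is (-3,-1) - i(-2,-1) = (-3 + 2i, -1 + i).
A real fundamental pair from Re and Im of e^((-1+5i)t)v: X_1 = e^(-t)(cos(5t)·(-3,-1) + sin(5t)·(-2,-1)), X_2 = e^(-t)(sin(5t)·(-3,-1) - cos(5t)·(-2,-1)).
General solution: C_1X_1 + C_2X_2.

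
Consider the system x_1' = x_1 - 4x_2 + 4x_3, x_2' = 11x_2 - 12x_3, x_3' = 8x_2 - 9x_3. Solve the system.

Coefficient matrix A = [[1, -4, 4], [0, 11, -12], [0, 8, -9]].
det(A - λI) = 0 gives eigenvalues λ = 3, 1, -1.
For λ=3: eigenvector (-2,3,2).
For λ=1: eigenvector (1,0,0).
For λ=-1: eigenvector (0,1,1).
General solution: C_1e^(3t)(-2,3,2) + C_2e^(t)(1,0,0) + C_3e^(-t)(0,1,1).

x_1(t) = -2C_1e^(3t) + C_2e^(t), x_2(t) = 3C_1e^(3t) + C_3e^(-t), x_3(t) = 2C_1e^(3t) + C_3e^(-t)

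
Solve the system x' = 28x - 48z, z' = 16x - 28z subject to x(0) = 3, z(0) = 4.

x(t) = -12e^(4t) + 15e^(-4t), z(t) = -6e^(4t) + 10e^(-4t)

Coefficient matrix A = [[28, -48], [16, -28]].
Characteristic polynomial det(A - λI) = λ^2 - 16 = 0.
Eigenvalues λ = -4, 4.
For λ=-4: (A-λI) row 1 is [32, -48], so an eigenvector is (3, 2).
For λ=4: (A-λI) row 1 is [24, -48], so an eigenvector is (-2, -1).
General solution: K_1e^(-4t)(3,2) + K_2e^(4t)(-2,-1).
Applying x(0)=3, z(0)=4 gives K_1=5, K_2=6.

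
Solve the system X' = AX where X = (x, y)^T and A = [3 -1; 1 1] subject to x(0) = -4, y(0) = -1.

Coefficient matrix A = [[3, -1], [1, 1]].
Characteristic polynomial det(A - λI) = λ^2 - 4λ + 4 = 0.
Single eigenvalue λ = 2 with algebraic multiplicity 2.
Eigenvector v = (1,1); generalized eigenvector w with (A-λI)w=v is (2,1).
General solution: e^(2t)[K_1·v + K_2·(t·v + w)].
Applying x(0)=-4, y(0)=-1 gives K_1=2, K_2=-3.

x(t) = -3te^(2t) - 4e^(2t), y(t) = -3te^(2t) - e^(2t)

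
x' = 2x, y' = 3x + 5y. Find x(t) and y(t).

Coefficient matrix A = [[2, 0], [3, 5]].
Characteristic polynomial det(A - λI) = λ^2 - 7λ + 10 = 0.
Eigenvalues λ = 2, 5.
For λ=2: (A-λI) row 2 is [3, 3], so an eigenvector is (1, -1).
For λ=5: (A-λI) row 1 is [-3, 0], so an eigenvector is (0, -1).
General solution: c_1e^(2t)(1,-1) + c_2e^(5t)(0,-1).

x(t) = c_1e^(2t), y(t) = -c_1e^(2t) - c_2e^(5t)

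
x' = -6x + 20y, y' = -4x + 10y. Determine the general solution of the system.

x(t) = -K_1e^(2t)sin(4t) - 2K_1e^(2t)cos(4t) - 2K_2e^(2t)sin(4t) + K_2e^(2t)cos(4t), y(t) = -K_1e^(2t)cos(4t) - K_2e^(2t)sin(4t)

Coefficient matrix A = [[-6, 20], [-4, 10]].
Characteristic polynomial det(A - λI) = λ^2 - 4λ + 20 = 0.
Eigenvalues λ = 2 ± 4i (complex conjugate pair).
For λ=2+4i: an eigenvector is (-2,-1) - i(-1,0) = (-2 + i, -1).
A real fundamental pair from Re and Im of e^((2+4i)t)v: X_1 = e^(2t)(cos(4t)·(-2,-1) + sin(4t)·(-1,0)), X_2 = e^(2t)(sin(4t)·(-2,-1) - cos(4t)·(-1,0)).
General solution: K_1X_1 + K_2X_2.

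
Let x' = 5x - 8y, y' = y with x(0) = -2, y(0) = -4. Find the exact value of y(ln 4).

-16

A = [[5,-8],[0,1]]; eigenvalues λ = 5, 1.
Eigenvectors: (1,0) for λ=5, (2,1) for λ=1.
From the initial condition, c_1 = 6, c_2 = -4.
y(ln 4) = (6)(4^5)(0) + (-4)(4^1)(1) = -16.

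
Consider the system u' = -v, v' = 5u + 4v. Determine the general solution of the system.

u(t) = c_1e^(2t)cos(t) + c_2e^(2t)sin(t), v(t) = c_1e^(2t)sin(t) - 2c_1e^(2t)cos(t) - 2c_2e^(2t)sin(t) - c_2e^(2t)cos(t)

Coefficient matrix A = [[0, -1], [5, 4]].
Characteristic polynomial det(A - λI) = λ^2 - 4λ + 5 = 0.
Eigenvalues λ = 2 ± i (complex conjugate pair).
For λ=2+i: an eigenvector is (1,-2) - i(0,1) = (1, -2 - i).
A real fundamental pair from Re and Im of e^((2+i)t)v: X_1 = e^(2t)(cos(t)·(1,-2) + sin(t)·(0,1)), X_2 = e^(2t)(sin(t)·(1,-2) - cos(t)·(0,1)).
General solution: c_1X_1 + c_2X_2.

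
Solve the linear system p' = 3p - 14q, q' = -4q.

Coefficient matrix A = [[3, -14], [0, -4]].
Characteristic polynomial det(A - λI) = λ^2 + λ - 12 = 0.
Eigenvalues λ = 3, -4.
For λ=3: (A-λI) row 1 is [0, -14], so an eigenvector is (-1, 0).
For λ=-4: (A-λI) row 1 is [7, -14], so an eigenvector is (-2, -1).
General solution: K_1e^(3t)(-1,0) + K_2e^(-4t)(-2,-1).

p(t) = -K_1e^(3t) - 2K_2e^(-4t), q(t) = -K_2e^(-4t)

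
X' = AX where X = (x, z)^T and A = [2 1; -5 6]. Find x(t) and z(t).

Coefficient matrix A = [[2, 1], [-5, 6]].
Characteristic polynomial det(A - λI) = λ^2 - 8λ + 17 = 0.
Eigenvalues λ = 4 ± i (complex conjugate pair).
For λ=4+i: an eigenvector is (1,2) - i(0,-1) = (1, 2 + i).
A real fundamental pair from Re and Im of e^((4+i)t)v: X_1 = e^(4t)(cos(t)·(1,2) + sin(t)·(0,-1)), X_2 = e^(4t)(sin(t)·(1,2) - cos(t)·(0,-1)).
General solution: K_1X_1 + K_2X_2.

x(t) = K_1e^(4t)cos(t) + K_2e^(4t)sin(t), z(t) = -K_1e^(4t)sin(t) + 2K_1e^(4t)cos(t) + 2K_2e^(4t)sin(t) + K_2e^(4t)cos(t)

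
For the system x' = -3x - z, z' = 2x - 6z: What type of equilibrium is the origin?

stable node

A = [[-3,-1],[2,-6]]; det(A-λI) = λ^2 + 9λ + 20.
λ = -5, -4: both negative.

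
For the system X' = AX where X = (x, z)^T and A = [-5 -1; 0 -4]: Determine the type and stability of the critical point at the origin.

A = [[-5,-1],[0,-4]]; det(A-λI) = λ^2 + 9λ + 20.
λ = -5, -4: both negative.

stable node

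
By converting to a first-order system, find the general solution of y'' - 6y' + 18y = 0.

Let x_1 = y, x_2 = y'. Then x_1' = x_2 and x_2' = -18x_1 + 6x_2.
A = [[0,1],[-18,6]]; det(A-λI) = λ^2 - 6λ + 18.
Eigenvalues λ = 3 ± 3i.

y(t) = c_1e^(3t)cos(3t) + c_2e^(3t)sin(3t)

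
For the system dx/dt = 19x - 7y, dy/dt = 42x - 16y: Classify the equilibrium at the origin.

saddle

A = [[19,-7],[42,-16]]; det(A-λI) = λ^2 - 3λ - 10.
λ = -2, 5: opposite signs.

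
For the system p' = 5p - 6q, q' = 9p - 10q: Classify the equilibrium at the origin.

A = [[5,-6],[9,-10]]; det(A-λI) = λ^2 + 5λ + 4.
λ = -1, -4: both negative.

stable node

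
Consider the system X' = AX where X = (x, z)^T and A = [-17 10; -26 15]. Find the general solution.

x(t) = 2c_1e^(-t)sin(2t) + c_1e^(-t)cos(2t) + c_2e^(-t)sin(2t) - 2c_2e^(-t)cos(2t), z(t) = 3c_1e^(-t)sin(2t) + 2c_1e^(-t)cos(2t) + 2c_2e^(-t)sin(2t) - 3c_2e^(-t)cos(2t)

Coefficient matrix A = [[-17, 10], [-26, 15]].
Characteristic polynomial det(A - λI) = λ^2 + 2λ + 5 = 0.
Eigenvalues λ = -1 ± 2i (complex conjugate pair).
For λ=-1+2i: an eigenvector is (1,2) - i(2,3) = (1 - 2i, 2 - 3i).
A real fundamental pair from Re and Im of e^((-1+2i)t)v: X_1 = e^(-t)(cos(2t)·(1,2) + sin(2t)·(2,3)), X_2 = e^(-t)(sin(2t)·(1,2) - cos(2t)·(2,3)).
General solution: c_1X_1 + c_2X_2.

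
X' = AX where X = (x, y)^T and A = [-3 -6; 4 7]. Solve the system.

x(t) = c_1e^(3t) + 3c_2e^(t), y(t) = -c_1e^(3t) - 2c_2e^(t)

Coefficient matrix A = [[-3, -6], [4, 7]].
Characteristic polynomial det(A - λI) = λ^2 - 4λ + 3 = 0.
Eigenvalues λ = 3, 1.
For λ=3: (A-λI) row 1 is [-6, -6], so an eigenvector is (1, -1).
For λ=1: (A-λI) row 1 is [-4, -6], so an eigenvector is (3, -2).
General solution: c_1e^(3t)(1,-1) + c_2e^(t)(3,-2).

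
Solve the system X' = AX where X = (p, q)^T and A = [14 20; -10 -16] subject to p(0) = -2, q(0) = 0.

Coefficient matrix A = [[14, 20], [-10, -16]].
Characteristic polynomial det(A - λI) = λ^2 + 2λ - 24 = 0.
Eigenvalues λ = 4, -6.
For λ=4: (A-λI) row 1 is [10, 20], so an eigenvector is (2, -1).
For λ=-6: (A-λI) row 1 is [20, 20], so an eigenvector is (1, -1).
General solution: c_1e^(4t)(2,-1) + c_2e^(-6t)(1,-1).
Applying p(0)=-2, q(0)=0 gives c_1=-2, c_2=2.

p(t) = -4e^(4t) + 2e^(-6t), q(t) = 2e^(4t) - 2e^(-6t)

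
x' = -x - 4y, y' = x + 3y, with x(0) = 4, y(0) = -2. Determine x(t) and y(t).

Coefficient matrix A = [[-1, -4], [1, 3]].
Characteristic polynomial det(A - λI) = λ^2 - 2λ + 1 = 0.
Single eigenvalue λ = 1 with algebraic multiplicity 2.
Eigenvector v = (-2,1); generalized eigenvector w with (A-λI)w=v is (-1,1).
General solution: e^(t)[c_1·v + c_2·(t·v + w)].
Applying x(0)=4, y(0)=-2 gives c_1=-2, c_2=0.

x(t) = 4e^(t), y(t) = -2e^(t)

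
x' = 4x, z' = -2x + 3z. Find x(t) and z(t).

x(t) = -c_1e^(4t), z(t) = 2c_1e^(4t) - c_2e^(3t)

Coefficient matrix A = [[4, 0], [-2, 3]].
Characteristic polynomial det(A - λI) = λ^2 - 7λ + 12 = 0.
Eigenvalues λ = 4, 3.
For λ=4: (A-λI) row 2 is [-2, -1], so an eigenvector is (-1, 2).
For λ=3: (A-λI) row 1 is [1, 0], so an eigenvector is (0, -1).
General solution: c_1e^(4t)(-1,2) + c_2e^(3t)(0,-1).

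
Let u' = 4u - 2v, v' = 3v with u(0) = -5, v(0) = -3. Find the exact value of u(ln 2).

-32

A = [[4,-2],[0,3]]; eigenvalues λ = 3, 4.
Eigenvectors: (-2,-1) for λ=3, (1,0) for λ=4.
From the initial condition, c_1 = 3, c_2 = 1.
u(ln 2) = (3)(2^3)(-2) + (1)(2^4)(1) = -32.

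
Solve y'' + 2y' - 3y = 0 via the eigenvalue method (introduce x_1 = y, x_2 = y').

y(t) = K_1e^(-3t) + K_2e^(t)

Let x_1 = y, x_2 = y'. Then x_1' = x_2 and x_2' = 3x_1 - 2x_2.
A = [[0,1],[3,-2]]; det(A-λI) = λ^2 + 2λ - 3.
Eigenvalues λ = -3, 1 with eigenvectors (1,-3), (1,1).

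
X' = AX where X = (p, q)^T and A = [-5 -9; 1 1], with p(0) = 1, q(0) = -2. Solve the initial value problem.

Coefficient matrix A = [[-5, -9], [1, 1]].
Characteristic polynomial det(A - λI) = λ^2 + 4λ + 4 = 0.
Single eigenvalue λ = -2 with algebraic multiplicity 2.
Eigenvector v = (-3,1); generalized eigenvector w with (A-λI)w=v is (1,0).
General solution: e^(-2t)[c_1·v + c_2·(t·v + w)].
Applying p(0)=1, q(0)=-2 gives c_1=-2, c_2=-5.

p(t) = 15te^(-2t) + e^(-2t), q(t) = -5te^(-2t) - 2e^(-2t)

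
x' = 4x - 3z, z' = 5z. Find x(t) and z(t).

Coefficient matrix A = [[4, -3], [0, 5]].
Characteristic polynomial det(A - λI) = λ^2 - 9λ + 20 = 0.
Eigenvalues λ = 5, 4.
For λ=5: (A-λI) row 1 is [-1, -3], so an eigenvector is (3, -1).
For λ=4: (A-λI) row 1 is [0, -3], so an eigenvector is (1, 0).
General solution: K_1e^(5t)(3,-1) + K_2e^(4t)(1,0).

x(t) = 3K_1e^(5t) + K_2e^(4t), z(t) = -K_1e^(5t)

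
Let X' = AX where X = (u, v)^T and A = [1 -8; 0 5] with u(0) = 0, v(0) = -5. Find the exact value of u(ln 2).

300

A = [[1,-8],[0,5]]; eigenvalues λ = 5, 1.
Eigenvectors: (2,-1) for λ=5, (-1,0) for λ=1.
From the initial condition, c_1 = 5, c_2 = 10.
u(ln 2) = (5)(2^5)(2) + (10)(2^1)(-1) = 300.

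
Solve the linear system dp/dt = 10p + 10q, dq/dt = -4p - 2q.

Coefficient matrix A = [[10, 10], [-4, -2]].
Characteristic polynomial det(A - λI) = λ^2 - 8λ + 20 = 0.
Eigenvalues λ = 4 ± 2i (complex conjugate pair).
For λ=4+2i: an eigenvector is (2,-1) - i(1,-1) = (2 - i, -1 + i).
A real fundamental pair from Re and Im of e^((4+2i)t)v: X_1 = e^(4t)(cos(2t)·(2,-1) + sin(2t)·(1,-1)), X_2 = e^(4t)(sin(2t)·(2,-1) - cos(2t)·(1,-1)).
General solution: K_1X_1 + K_2X_2.

p(t) = K_1e^(4t)sin(2t) + 2K_1e^(4t)cos(2t) + 2K_2e^(4t)sin(2t) - K_2e^(4t)cos(2t), q(t) = -K_1e^(4t)sin(2t) - K_1e^(4t)cos(2t) - K_2e^(4t)sin(2t) + K_2e^(4t)cos(2t)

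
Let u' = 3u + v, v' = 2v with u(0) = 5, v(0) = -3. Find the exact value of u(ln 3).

81

A = [[3,1],[0,2]]; eigenvalues λ = 2, 3.
Eigenvectors: (-1,1) for λ=2, (-1,0) for λ=3.
From the initial condition, c_1 = -3, c_2 = -2.
u(ln 3) = (-3)(3^2)(-1) + (-2)(3^3)(-1) = 81.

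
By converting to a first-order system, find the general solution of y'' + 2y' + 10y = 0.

y(t) = K_1e^(-t)cos(3t) + K_2e^(-t)sin(3t)

Let x_1 = y, x_2 = y'. Then x_1' = x_2 and x_2' = -10x_1 - 2x_2.
A = [[0,1],[-10,-2]]; det(A-λI) = λ^2 + 2λ + 10.
Eigenvalues λ = -1 ± 3i.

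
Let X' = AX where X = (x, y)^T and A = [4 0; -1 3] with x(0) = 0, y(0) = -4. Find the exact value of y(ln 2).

A = [[4,0],[-1,3]]; eigenvalues λ = 3, 4.
Eigenvectors: (0,-1) for λ=3, (-1,1) for λ=4.
From the initial condition, c_1 = 4, c_2 = 0.
y(ln 2) = (4)(2^3)(-1) + (0)(2^4)(1) = -32.

-32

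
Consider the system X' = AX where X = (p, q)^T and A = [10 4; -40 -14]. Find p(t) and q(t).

p(t) = -c_1e^(-2t)cos(4t) - c_2e^(-2t)sin(4t), q(t) = c_1e^(-2t)sin(4t) + 3c_1e^(-2t)cos(4t) + 3c_2e^(-2t)sin(4t) - c_2e^(-2t)cos(4t)

Coefficient matrix A = [[10, 4], [-40, -14]].
Characteristic polynomial det(A - λI) = λ^2 + 4λ + 20 = 0.
Eigenvalues λ = -2 ± 4i (complex conjugate pair).
For λ=-2+4i: an eigenvector is (-1,3) - i(0,1) = (-1, 3 - i).
A real fundamental pair from Re and Im of e^((-2+4i)t)v: X_1 = e^(-2t)(cos(4t)·(-1,3) + sin(4t)·(0,1)), X_2 = e^(-2t)(sin(4t)·(-1,3) - cos(4t)·(0,1)).
General solution: c_1X_1 + c_2X_2.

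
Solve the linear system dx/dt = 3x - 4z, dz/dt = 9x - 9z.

x(t) = 2c_1e^(-3t) + 2c_2te^(-3t) + c_2e^(-3t), z(t) = 3c_1e^(-3t) + 3c_2te^(-3t) + c_2e^(-3t)

Coefficient matrix A = [[3, -4], [9, -9]].
Characteristic polynomial det(A - λI) = λ^2 + 6λ + 9 = 0.
Single eigenvalue λ = -3 with algebraic multiplicity 2.
Eigenvector v = (2,3); generalized eigenvector w with (A-λI)w=v is (1,1).
General solution: e^(-3t)[c_1·v + c_2·(t·v + w)].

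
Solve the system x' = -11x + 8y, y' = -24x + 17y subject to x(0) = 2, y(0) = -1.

Coefficient matrix A = [[-11, 8], [-24, 17]].
Characteristic polynomial det(A - λI) = λ^2 - 6λ + 5 = 0.
Eigenvalues λ = 1, 5.
For λ=1: (A-λI) row 1 is [-12, 8], so an eigenvector is (-2, -3).
For λ=5: (A-λI) row 1 is [-16, 8], so an eigenvector is (-1, -2).
General solution: K_1e^(t)(-2,-3) + K_2e^(5t)(-1,-2).
Applying x(0)=2, y(0)=-1 gives K_1=-5, K_2=8.

x(t) = -8e^(5t) + 10e^(t), y(t) = -16e^(5t) + 15e^(t)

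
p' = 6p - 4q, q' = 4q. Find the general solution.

Coefficient matrix A = [[6, -4], [0, 4]].
Characteristic polynomial det(A - λI) = λ^2 - 10λ + 24 = 0.
Eigenvalues λ = 4, 6.
For λ=4: (A-λI) row 1 is [2, -4], so an eigenvector is (2, 1).
For λ=6: (A-λI) row 1 is [0, -4], so an eigenvector is (-1, 0).
General solution: c_1e^(4t)(2,1) + c_2e^(6t)(-1,0).

p(t) = 2c_1e^(4t) - c_2e^(6t), q(t) = c_1e^(4t)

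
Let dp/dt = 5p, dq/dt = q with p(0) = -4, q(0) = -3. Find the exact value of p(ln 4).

-4096

A = [[5,0],[0,1]]; eigenvalues λ = 1, 5.
Eigenvectors: (0,-1) for λ=1, (1,0) for λ=5.
From the initial condition, c_1 = 3, c_2 = -4.
p(ln 4) = (3)(4^1)(0) + (-4)(4^5)(1) = -4096.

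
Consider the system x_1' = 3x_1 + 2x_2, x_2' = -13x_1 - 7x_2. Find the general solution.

Coefficient matrix A = [[3, 2], [-13, -7]].
Characteristic polynomial det(A - λI) = λ^2 + 4λ + 5 = 0.
Eigenvalues λ = -2 ± i (complex conjugate pair).
For λ=-2+i: an eigenvector is (1,-2) - i(1,-3) = (1 - i, -2 + 3i).
A real fundamental pair from Re and Im of e^((-2+i)t)v: X_1 = e^(-2t)(cos(t)·(1,-2) + sin(t)·(1,-3)), X_2 = e^(-2t)(sin(t)·(1,-2) - cos(t)·(1,-3)).
General solution: c_1X_1 + c_2X_2.

x_1(t) = c_1e^(-2t)sin(t) + c_1e^(-2t)cos(t) + c_2e^(-2t)sin(t) - c_2e^(-2t)cos(t), x_2(t) = -3c_1e^(-2t)sin(t) - 2c_1e^(-2t)cos(t) - 2c_2e^(-2t)sin(t) + 3c_2e^(-2t)cos(t)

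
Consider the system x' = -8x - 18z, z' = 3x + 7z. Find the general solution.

x(t) = 2K_1e^(t) + 3K_2e^(-2t), z(t) = -K_1e^(t) - K_2e^(-2t)

Coefficient matrix A = [[-8, -18], [3, 7]].
Characteristic polynomial det(A - λI) = λ^2 + λ - 2 = 0.
Eigenvalues λ = 1, -2.
For λ=1: (A-λI) row 1 is [-9, -18], so an eigenvector is (2, -1).
For λ=-2: (A-λI) row 1 is [-6, -18], so an eigenvector is (3, -1).
General solution: K_1e^(t)(2,-1) + K_2e^(-2t)(3,-1).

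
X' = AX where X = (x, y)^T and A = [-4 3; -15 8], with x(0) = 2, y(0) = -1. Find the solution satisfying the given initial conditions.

x(t) = -5e^(2t)sin(3t) + 2e^(2t)cos(3t), y(t) = -12e^(2t)sin(3t) - e^(2t)cos(3t)

Coefficient matrix A = [[-4, 3], [-15, 8]].
Characteristic polynomial det(A - λI) = λ^2 - 4λ + 13 = 0.
Eigenvalues λ = 2 ± 3i (complex conjugate pair).
For λ=2+3i: an eigenvector is (-1,-2) - i(0,1) = (-1, -2 - i).
A real fundamental pair from Re and Im of e^((2+3i)t)v: X_1 = e^(2t)(cos(3t)·(-1,-2) + sin(3t)·(0,1)), X_2 = e^(2t)(sin(3t)·(-1,-2) - cos(3t)·(0,1)).
General solution: C_1X_1 + C_2X_2.
Applying x(0)=2, y(0)=-1 gives C_1=-2, C_2=5.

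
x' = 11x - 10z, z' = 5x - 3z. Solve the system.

Coefficient matrix A = [[11, -10], [5, -3]].
Characteristic polynomial det(A - λI) = λ^2 - 8λ + 17 = 0.
Eigenvalues λ = 4 ± i (complex conjugate pair).
For λ=4+i: an eigenvector is (-1,-1) - i(3,2) = (-1 - 3i, -1 - 2i).
A real fundamental pair from Re and Im of e^((4+i)t)v: X_1 = e^(4t)(cos(t)·(-1,-1) + sin(t)·(3,2)), X_2 = e^(4t)(sin(t)·(-1,-1) - cos(t)·(3,2)).
General solution: K_1X_1 + K_2X_2.

x(t) = 3K_1e^(4t)sin(t) - K_1e^(4t)cos(t) - K_2e^(4t)sin(t) - 3K_2e^(4t)cos(t), z(t) = 2K_1e^(4t)sin(t) - K_1e^(4t)cos(t) - K_2e^(4t)sin(t) - 2K_2e^(4t)cos(t)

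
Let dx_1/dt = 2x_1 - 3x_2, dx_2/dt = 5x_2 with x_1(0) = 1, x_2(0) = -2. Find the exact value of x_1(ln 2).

60

A = [[2,-3],[0,5]]; eigenvalues λ = 5, 2.
Eigenvectors: (1,-1) for λ=5, (1,0) for λ=2.
From the initial condition, c_1 = 2, c_2 = -1.
x_1(ln 2) = (2)(2^5)(1) + (-1)(2^2)(1) = 60.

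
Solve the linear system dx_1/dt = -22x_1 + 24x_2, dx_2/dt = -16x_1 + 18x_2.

Coefficient matrix A = [[-22, 24], [-16, 18]].
Characteristic polynomial det(A - λI) = λ^2 + 4λ - 12 = 0.
Eigenvalues λ = 2, -6.
For λ=2: (A-λI) row 1 is [-24, 24], so an eigenvector is (-1, -1).
For λ=-6: (A-λI) row 1 is [-16, 24], so an eigenvector is (-3, -2).
General solution: c_1e^(2t)(-1,-1) + c_2e^(-6t)(-3,-2).

x_1(t) = -c_1e^(2t) - 3c_2e^(-6t), x_2(t) = -c_1e^(2t) - 2c_2e^(-6t)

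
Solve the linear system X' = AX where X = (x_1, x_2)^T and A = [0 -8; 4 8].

Coefficient matrix A = [[0, -8], [4, 8]].
Characteristic polynomial det(A - λI) = λ^2 - 8λ + 32 = 0.
Eigenvalues λ = 4 ± 4i (complex conjugate pair).
For λ=4+4i: an eigenvector is (-1,0) - i(1,-1) = (-1 - i, 0 + i).
A real fundamental pair from Re and Im of e^((4+4i)t)v: X_1 = e^(4t)(cos(4t)·(-1,0) + sin(4t)·(1,-1)), X_2 = e^(4t)(sin(4t)·(-1,0) - cos(4t)·(1,-1)).
General solution: C_1X_1 + C_2X_2.

x_1(t) = C_1e^(4t)sin(4t) - C_1e^(4t)cos(4t) - C_2e^(4t)sin(4t) - C_2e^(4t)cos(4t), x_2(t) = -C_1e^(4t)sin(4t) + C_2e^(4t)cos(4t)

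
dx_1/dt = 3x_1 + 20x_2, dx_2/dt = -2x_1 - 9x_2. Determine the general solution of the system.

x_1(t) = -K_1e^(-3t)sin(2t) + 3K_1e^(-3t)cos(2t) + 3K_2e^(-3t)sin(2t) + K_2e^(-3t)cos(2t), x_2(t) = -K_1e^(-3t)cos(2t) - K_2e^(-3t)sin(2t)

Coefficient matrix A = [[3, 20], [-2, -9]].
Characteristic polynomial det(A - λI) = λ^2 + 6λ + 13 = 0.
Eigenvalues λ = -3 ± 2i (complex conjugate pair).
For λ=-3+2i: an eigenvector is (3,-1) - i(-1,0) = (3 + i, -1).
A real fundamental pair from Re and Im of e^((-3+2i)t)v: X_1 = e^(-3t)(cos(2t)·(3,-1) + sin(2t)·(-1,0)), X_2 = e^(-3t)(sin(2t)·(3,-1) - cos(2t)·(-1,0)).
General solution: K_1X_1 + K_2X_2.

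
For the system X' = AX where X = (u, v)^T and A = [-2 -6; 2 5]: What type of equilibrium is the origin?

unstable node

A = [[-2,-6],[2,5]]; det(A-λI) = λ^2 - 3λ + 2.
λ = 1, 2: both positive.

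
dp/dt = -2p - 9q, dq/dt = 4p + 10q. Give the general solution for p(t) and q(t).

Coefficient matrix A = [[-2, -9], [4, 10]].
Characteristic polynomial det(A - λI) = λ^2 - 8λ + 16 = 0.
Single eigenvalue λ = 4 with algebraic multiplicity 2.
Eigenvector v = (-3,2); generalized eigenvector w with (A-λI)w=v is (-1,1).
General solution: e^(4t)[C_1·v + C_2·(t·v + w)].

p(t) = -3C_1e^(4t) - 3C_2te^(4t) - C_2e^(4t), q(t) = 2C_1e^(4t) + 2C_2te^(4t) + C_2e^(4t)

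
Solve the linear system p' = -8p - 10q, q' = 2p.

p(t) = -2C_1e^(-4t)sin(2t) + C_1e^(-4t)cos(2t) + C_2e^(-4t)sin(2t) + 2C_2e^(-4t)cos(2t), q(t) = C_1e^(-4t)sin(2t) - C_2e^(-4t)cos(2t)

Coefficient matrix A = [[-8, -10], [2, 0]].
Characteristic polynomial det(A - λI) = λ^2 + 8λ + 20 = 0.
Eigenvalues λ = -4 ± 2i (complex conjugate pair).
For λ=-4+2i: an eigenvector is (1,0) - i(-2,1) = (1 + 2i, 0 - i).
A real fundamental pair from Re and Im of e^((-4+2i)t)v: X_1 = e^(-4t)(cos(2t)·(1,0) + sin(2t)·(-2,1)), X_2 = e^(-4t)(sin(2t)·(1,0) - cos(2t)·(-2,1)).
General solution: C_1X_1 + C_2X_2.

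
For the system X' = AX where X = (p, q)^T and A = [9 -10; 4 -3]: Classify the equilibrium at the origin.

unstable spiral

A = [[9,-10],[4,-3]]; det(A-λI) = λ^2 - 6λ + 13.
λ = 3 ± 2i: positive real part.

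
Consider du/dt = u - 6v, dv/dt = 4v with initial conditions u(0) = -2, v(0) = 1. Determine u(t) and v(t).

u(t) = -2e^(4t), v(t) = e^(4t)

Coefficient matrix A = [[1, -6], [0, 4]].
Characteristic polynomial det(A - λI) = λ^2 - 5λ + 4 = 0.
Eigenvalues λ = 4, 1.
For λ=4: (A-λI) row 1 is [-3, -6], so an eigenvector is (-2, 1).
For λ=1: (A-λI) row 1 is [0, -6], so an eigenvector is (1, 0).
General solution: C_1e^(4t)(-2,1) + C_2e^(t)(1,0).
Applying u(0)=-2, v(0)=1 gives C_1=1, C_2=0.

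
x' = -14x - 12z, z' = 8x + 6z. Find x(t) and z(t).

Coefficient matrix A = [[-14, -12], [8, 6]].
Characteristic polynomial det(A - λI) = λ^2 + 8λ + 12 = 0.
Eigenvalues λ = -6, -2.
For λ=-6: (A-λI) row 1 is [-8, -12], so an eigenvector is (3, -2).
For λ=-2: (A-λI) row 1 is [-12, -12], so an eigenvector is (1, -1).
General solution: C_1e^(-6t)(3,-2) + C_2e^(-2t)(1,-1).

x(t) = 3C_1e^(-6t) + C_2e^(-2t), z(t) = -2C_1e^(-6t) - C_2e^(-2t)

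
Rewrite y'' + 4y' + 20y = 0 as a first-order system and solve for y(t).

Let x_1 = y, x_2 = y'. Then x_1' = x_2 and x_2' = -20x_1 - 4x_2.
A = [[0,1],[-20,-4]]; det(A-λI) = λ^2 + 4λ + 20.
Eigenvalues λ = -2 ± 4i.

y(t) = c_1e^(-2t)cos(4t) + c_2e^(-2t)sin(4t)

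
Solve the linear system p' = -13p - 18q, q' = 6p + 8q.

p(t) = -3c_1e^(-t) + 2c_2e^(-4t), q(t) = 2c_1e^(-t) - c_2e^(-4t)

Coefficient matrix A = [[-13, -18], [6, 8]].
Characteristic polynomial det(A - λI) = λ^2 + 5λ + 4 = 0.
Eigenvalues λ = -1, -4.
For λ=-1: (A-λI) row 1 is [-12, -18], so an eigenvector is (-3, 2).
For λ=-4: (A-λI) row 1 is [-9, -18], so an eigenvector is (2, -1).
General solution: c_1e^(-t)(-3,2) + c_2e^(-4t)(2,-1).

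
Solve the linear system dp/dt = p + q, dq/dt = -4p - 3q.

p(t) = C_1e^(-t) + C_2te^(-t) + C_2e^(-t), q(t) = -2C_1e^(-t) - 2C_2te^(-t) - C_2e^(-t)

Coefficient matrix A = [[1, 1], [-4, -3]].
Characteristic polynomial det(A - λI) = λ^2 + 2λ + 1 = 0.
Single eigenvalue λ = -1 with algebraic multiplicity 2.
Eigenvector v = (1,-2); generalized eigenvector w with (A-λI)w=v is (1,-1).
General solution: e^(-t)[C_1·v + C_2·(t·v + w)].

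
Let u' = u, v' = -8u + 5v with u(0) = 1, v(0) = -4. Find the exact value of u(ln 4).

4

A = [[1,0],[-8,5]]; eigenvalues λ = 1, 5.
Eigenvectors: (1,2) for λ=1, (0,-1) for λ=5.
From the initial condition, c_1 = 1, c_2 = 6.
u(ln 4) = (1)(4^1)(1) + (6)(4^5)(0) = 4.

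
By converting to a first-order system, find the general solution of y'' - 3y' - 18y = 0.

Let x_1 = y, x_2 = y'. Then x_1' = x_2 and x_2' = 18x_1 + 3x_2.
A = [[0,1],[18,3]]; det(A-λI) = λ^2 - 3λ - 18.
Eigenvalues λ = 6, -3 with eigenvectors (1,6), (1,-3).

y(t) = C_1e^(6t) + C_2e^(-3t)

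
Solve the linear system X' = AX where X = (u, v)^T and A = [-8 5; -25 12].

u(t) = -c_1e^(2t)sin(5t) + c_2e^(2t)cos(5t), v(t) = -2c_1e^(2t)sin(5t) - c_1e^(2t)cos(5t) - c_2e^(2t)sin(5t) + 2c_2e^(2t)cos(5t)

Coefficient matrix A = [[-8, 5], [-25, 12]].
Characteristic polynomial det(A - λI) = λ^2 - 4λ + 29 = 0.
Eigenvalues λ = 2 ± 5i (complex conjugate pair).
For λ=2+5i: an eigenvector is (0,-1) - i(-1,-2) = (0 + i, -1 + 2i).
A real fundamental pair from Re and Im of e^((2+5i)t)v: X_1 = e^(2t)(cos(5t)·(0,-1) + sin(5t)·(-1,-2)), X_2 = e^(2t)(sin(5t)·(0,-1) - cos(5t)·(-1,-2)).
General solution: c_1X_1 + c_2X_2.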